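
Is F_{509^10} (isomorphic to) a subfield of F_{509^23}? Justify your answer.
No: F_{509^10} is not a subfield of F_{509^23}

F_{p^m} embeds in F_{p^n} iff m | n. Here 10 ∤ 23 (since 23 = 2·10 + 3 with remainder 3 ≠ 0), so F_{509^10} is not a subfield of F_{509^23}. Equivalently: if it were, the tower law would give 10 = [F_{509^10}:F_509] dividing [F_{509^23}:F_509] = 23, contradiction.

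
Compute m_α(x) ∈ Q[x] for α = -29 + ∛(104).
m_α(x) = x^3 + 87x^2 + 2523x + 24285

Set β = α + 29 = ∛(104), so β^3 = 104. Then (α + 29)^3 - 104 = 0, i.e. α is a root of g(x) = (x + 29)^3 - 104 = x^3 + 87x^2 + 2523x + 24285. Since g(x) = h(x + 29) where h(x) = x^3 - 104, and h is irreducible over Q (because 104 is not a perfect cube, so h has no rational root, and a monic cubic with no rational root is irreducible), g is also irreducible (irreducibility is preserved under the substitution x → x + 29). Hence m_α(x) = x^3 + 87x^2 + 2523x + 24285.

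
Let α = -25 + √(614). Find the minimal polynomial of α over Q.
m_α(x) = x^2 + 50x + 11

From α + 25 = √(614), squaring gives (α + 25)^2 = 614, i.e. α^2 + 50α + 625 = 614, so α^2 + 50α + 11 = 0. The discriminant of x^2 + 50x + 11 is (50)^2 - 4·(11) = 2500 - 44 = 2456, and 4·(614) is not a perfect square in Q since 614 is squarefree and ≠ 1. Hence x^2 + 50x + 11 is irreducible over Q and is the minimal polynomial of α.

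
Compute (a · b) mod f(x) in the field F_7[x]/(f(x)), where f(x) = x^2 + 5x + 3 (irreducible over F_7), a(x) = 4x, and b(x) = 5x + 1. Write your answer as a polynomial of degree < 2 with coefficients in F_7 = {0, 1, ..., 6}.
a · b ≡ 2x + 3 (mod f(x))

Multiply in F_7[x]: a(x)·b(x) = (4x)·(5x + 1) = 6x^2 + 4x. This has degree ≥ 2, so divide by f(x) over F_7: 6x^2 + 4x = (6)·(x^2 + 5x + 3) + (2x + 3). Hence a·b ≡ 2x + 3 (mod f). (F_7[x]/(f) is a field with 7^2 = 49 elements since f is irreducible of degree 2.)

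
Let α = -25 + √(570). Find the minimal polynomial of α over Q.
m_α(x) = x^2 + 50x + 55

From α + 25 = √(570), squaring gives (α + 25)^2 = 570, i.e. α^2 + 50α + 625 = 570, so α^2 + 50α + 55 = 0. The discriminant of x^2 + 50x + 55 is (50)^2 - 4·(55) = 2500 - 220 = 2280, and 4·(570) is not a perfect square in Q since 570 is squarefree and ≠ 1. Hence x^2 + 50x + 55 is irreducible over Q and is the minimal polynomial of α.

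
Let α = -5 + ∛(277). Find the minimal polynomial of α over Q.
m_α(x) = x^3 + 15x^2 + 75x - 152

Set β = α + 5 = ∛(277), so β^3 = 277. Then (α + 5)^3 - 277 = 0, i.e. α is a root of g(x) = (x + 5)^3 - 277 = x^3 + 15x^2 + 75x - 152. Since g(x) = h(x + 5) where h(x) = x^3 - 277, and h is irreducible over Q (because 277 is not a perfect cube, so h has no rational root, and a monic cubic with no rational root is irreducible), g is also irreducible (irreducibility is preserved under the substitution x → x + 5). Hence m_α(x) = x^3 + 15x^2 + 75x - 152.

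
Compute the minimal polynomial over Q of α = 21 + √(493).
m_α(x) = x^2 - 42x - 52

From α - 21 = √(493), squaring gives (α - 21)^2 = 493, i.e. α^2 - 42α + 441 = 493, so α^2 - 42α - 52 = 0. The discriminant of x^2 - 42x - 52 is (-42)^2 - 4·(-52) = 1764 + 208 = 1972, and 4·(493) is not a perfect square in Q since 493 is squarefree and ≠ 1. Hence x^2 - 42x - 52 is irreducible over Q and is the minimal polynomial of α.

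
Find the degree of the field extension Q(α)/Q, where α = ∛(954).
[Q(α):Q] = 3

The minimal polynomial of α is x^3 - 954, irreducible over Q since 954 is not a perfect cube (so x^3 - 954 has no rational root). Hence [Q(α):Q] = deg(m_α) = 3.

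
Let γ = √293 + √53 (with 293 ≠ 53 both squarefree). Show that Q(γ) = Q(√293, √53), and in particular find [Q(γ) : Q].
[Q(γ) : Q] = 4 (equivalently, Q(γ) = Q(√293, √53))

Obviously Q(γ) ⊆ Q(√293, √53), and [Q(√293, √53):Q] = 4 (since 293, 53 are distinct squarefree integers > 1 with 15529 not a perfect square). To show equality we compute the minimal polynomial of γ. From γ = √293 + √53: γ^2 = 293 + 2√(15529) + 53 = 346 + 2√(15529), so γ^2 - 346 = 2√(15529); squaring, (γ^2 - 346)^2 = 4·15529, i.e. γ^4 - 692γ^2 + 119716 - 62116 = 0, i.e. γ^4 - 692γ^2 + 57600 = 0. So γ is a root of x^4 - 692x^2 + 57600. This polynomial is irreducible over Q: it has no rational root (each ±√293 ± √53 is irrational), and any factorization into two quadratics over Q would force √(15529) ∈ Q (pairing opposite roots) or √293, √53 ∈ Q (other pairings), all impossible. Hence [Q(γ):Q] = 4 = [Q(√293, √53):Q], so Q(γ) = Q(√293, √53).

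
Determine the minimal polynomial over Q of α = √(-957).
m_α(x) = x^2 + 957

α satisfies α^2 + 957 = 0, so x^2 + 957 annihilates α. Since d = -957 is squarefree and ≠ 1, it is not a perfect square in Q, so x^2 + 957 has no rational root and is therefore irreducible over Q (a degree-2 polynomial over a field is irreducible iff it has no root). Hence m_α(x) = x^2 + 957.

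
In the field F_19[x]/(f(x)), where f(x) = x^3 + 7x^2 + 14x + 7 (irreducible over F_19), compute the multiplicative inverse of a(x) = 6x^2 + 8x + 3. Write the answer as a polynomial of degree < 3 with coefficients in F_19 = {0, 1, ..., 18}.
a(x)^(-1) ≡ 13x^2 + 5x + 8 (mod f(x))

Since f is irreducible over F_19, F_19[x]/(f) is a field and a(x) ≠ 0 has an inverse. Apply the extended Euclidean algorithm to f(x) and a(x) in F_19[x]: f(x) = (16x + 2)·a(x) + (7x + 1);  a(x) = (9x + 8)·(7x + 1) + (14). The last nonzero remainder is the constant 14 = gcd(f, a) in F_19. Back-substituting through the division chain expresses 14 = s(x)·a(x) + t(x)·f(x) with s(x) ≡ 11x^2 + 13x + 17 (mod f), so (11x^2 + 13x + 17)·a(x) ≡ 14 (mod f). Multiplying by 14^(-1) ≡ 15 in F_19 gives a(x)^(-1) ≡ 15·(11x^2 + 13x + 17) ≡ 13x^2 + 5x + 8 (mod f). Check: (6x^2 + 8x + 3)·(13x^2 + 5x + 8) = 2x^4 + x^3 + 13x^2 + 3x + 5 ≡ 1 (mod x^3 + 7x^2 + 14x + 7).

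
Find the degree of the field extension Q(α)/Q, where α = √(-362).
[Q(α):Q] = 2

[Q(α):Q] equals the degree of the minimal polynomial of α. Here α^2 = -362 and x^2 + 362 is irreducible (d = -362 is squarefree, ≠ 1, hence not a square), so deg(m_α) = 2. Thus [Q(α):Q] = 2.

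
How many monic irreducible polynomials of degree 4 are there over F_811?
There are 108149064030 monic irreducible polynomials of degree 4 over F_811

Each element of F_{811^4} that lies in no proper subfield is a root of exactly one monic irreducible of degree 4 over F_811, and each such polynomial has 4 distinct roots in F_{811^4}. By Möbius inversion the count is N_811(4) = (1/4) Σ_{d|4} μ(4/d) · 811^d = (1/4)(μ(4)·811^1 + μ(2)·811^2 + μ(1)·811^4) = 432596256120/4 = 108149064030.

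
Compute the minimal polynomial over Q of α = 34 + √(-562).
m_α(x) = x^2 - 68x + 1718

From α - 34 = √(-562), squaring gives (α - 34)^2 = -562, i.e. α^2 - 68α + 1156 = -562, so α^2 - 68α + 1718 = 0. The discriminant of x^2 - 68x + 1718 is (-68)^2 - 4·(1718) = 4624 - 6872 = -2248, and 4·(-562) is not a perfect square in Q since -562 is squarefree and ≠ 1. Hence x^2 - 68x + 1718 is irreducible over Q and is the minimal polynomial of α.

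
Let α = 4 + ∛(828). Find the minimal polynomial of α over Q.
m_α(x) = x^3 - 12x^2 + 48x - 892

Set β = α - 4 = ∛(828), so β^3 = 828. Then (α - 4)^3 - 828 = 0, i.e. α is a root of g(x) = (x - 4)^3 - 828 = x^3 - 12x^2 + 48x - 892. Since g(x) = h(x - 4) where h(x) = x^3 - 828, and h is irreducible over Q (because 828 is not a perfect cube, so h has no rational root, and a monic cubic with no rational root is irreducible), g is also irreducible (irreducibility is preserved under the substitution x → x - 4). Hence m_α(x) = x^3 - 12x^2 + 48x - 892.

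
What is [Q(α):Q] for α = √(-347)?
[Q(α):Q] = 2

[Q(α):Q] equals the degree of the minimal polynomial of α. Here α^2 = -347 and x^2 + 347 is irreducible (d = -347 is squarefree, ≠ 1, hence not a square), so deg(m_α) = 2. Thus [Q(α):Q] = 2.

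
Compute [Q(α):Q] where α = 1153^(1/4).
[Q(α):Q] = 4

α is a root of x^4 - 1153. By Eisenstein's criterion at the prime p = 1153 (which divides the constant term 1153 but p^2 = 1329409 does not, since 1153 is squarefree), x^4 - 1153 is irreducible over Q. Hence [Q(α):Q] = 4.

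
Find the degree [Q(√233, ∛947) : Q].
[Q(√233, ∛947) : Q] = 6

Let L = Q(√233, ∛947). Since Q(√233) ⊂ L and [Q(√233):Q] = 2, the tower law gives 2 | [L:Q]. Likewise Q(∛947) ⊂ L with [Q(∛947):Q] = 3 (because 947 is not a perfect cube), so 3 | [L:Q]. As gcd(2,3) = 1, [L:Q] is divisible by 6. Conversely L is generated over Q by √233 and ∛947, so [L:Q] ≤ 2·3 = 6. Therefore [Q(√233, ∛947) : Q] = 6.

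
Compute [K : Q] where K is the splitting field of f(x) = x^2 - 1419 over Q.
[K : Q] = 2

f(x) = x^2 - 1419 factors as (x - √1419)(x + √1419). The splitting field is K = Q(√1419). Since 1419 is squarefree and > 1, it is not a perfect square, so x^2 - 1419 is irreducible over Q and [Q(√1419) : Q] = 2. Hence [K : Q] = 2.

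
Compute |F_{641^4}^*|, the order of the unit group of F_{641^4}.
|F_{641^4}^*| = 168823196160

F_{641^4} has 641^4 = 168823196161 elements; its multiplicative group consists of all nonzero elements, so |F_{641^4}^*| = 168823196161 - 1 = 168823196160. (It is cyclic since any finite subgroup of the multiplicative group of a field is cyclic.)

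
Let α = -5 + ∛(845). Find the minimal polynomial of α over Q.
m_α(x) = x^3 + 15x^2 + 75x - 720

Set β = α + 5 = ∛(845), so β^3 = 845. Then (α + 5)^3 - 845 = 0, i.e. α is a root of g(x) = (x + 5)^3 - 845 = x^3 + 15x^2 + 75x - 720. Since g(x) = h(x + 5) where h(x) = x^3 - 845, and h is irreducible over Q (because 845 is not a perfect cube, so h has no rational root, and a monic cubic with no rational root is irreducible), g is also irreducible (irreducibility is preserved under the substitution x → x + 5). Hence m_α(x) = x^3 + 15x^2 + 75x - 720.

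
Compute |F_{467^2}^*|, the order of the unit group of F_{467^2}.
|F_{467^2}^*| = 218088

F_{467^2} has 467^2 = 218089 elements; its multiplicative group consists of all nonzero elements, so |F_{467^2}^*| = 218089 - 1 = 218088. (It is cyclic since any finite subgroup of the multiplicative group of a field is cyclic.)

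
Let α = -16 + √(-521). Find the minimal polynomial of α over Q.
m_α(x) = x^2 + 32x + 777

From α + 16 = √(-521), squaring gives (α + 16)^2 = -521, i.e. α^2 + 32α + 256 = -521, so α^2 + 32α + 777 = 0. The discriminant of x^2 + 32x + 777 is (32)^2 - 4·(777) = 1024 - 3108 = -2084, and 4·(-521) is not a perfect square in Q since -521 is squarefree and ≠ 1. Hence x^2 + 32x + 777 is irreducible over Q and is the minimal polynomial of α.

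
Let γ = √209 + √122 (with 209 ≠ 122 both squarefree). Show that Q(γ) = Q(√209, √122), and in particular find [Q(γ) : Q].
[Q(γ) : Q] = 4 (equivalently, Q(γ) = Q(√209, √122))

Obviously Q(γ) ⊆ Q(√209, √122), and [Q(√209, √122):Q] = 4 (since 209, 122 are distinct squarefree integers > 1 with 25498 not a perfect square). To show equality we compute the minimal polynomial of γ. From γ = √209 + √122: γ^2 = 209 + 2√(25498) + 122 = 331 + 2√(25498), so γ^2 - 331 = 2√(25498); squaring, (γ^2 - 331)^2 = 4·25498, i.e. γ^4 - 662γ^2 + 109561 - 101992 = 0, i.e. γ^4 - 662γ^2 + 7569 = 0. So γ is a root of x^4 - 662x^2 + 7569. This polynomial is irreducible over Q: it has no rational root (each ±√209 ± √122 is irrational), and any factorization into two quadratics over Q would force √(25498) ∈ Q (pairing opposite roots) or √209, √122 ∈ Q (other pairings), all impossible. Hence [Q(γ):Q] = 4 = [Q(√209, √122):Q], so Q(γ) = Q(√209, √122).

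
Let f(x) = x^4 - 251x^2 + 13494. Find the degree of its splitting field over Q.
[K : Q] = 4

Solving the quadratic in x^2: x^2 = (251 ± √(251^2 - 4·13494))/2 = (251 ± √9025)/2 = (251 ± 95)/2, giving x^2 = 78 or x^2 = 173. So f(x) = (x^2 - 78)(x^2 - 173) and the roots of f are ±√78, ±√173. Hence the splitting field is K = Q(√78, √173). Since 78 and 173 are distinct squarefree integers > 1, their product 13494 is not a perfect square, so √173 ∉ Q(√78). By the tower law [K:Q] = [Q(√78,√173):Q(√78)] · [Q(√78):Q] = 2 · 2 = 4.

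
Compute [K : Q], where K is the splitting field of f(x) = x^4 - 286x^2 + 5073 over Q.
[K : Q] = 4

Solving the quadratic in x^2: x^2 = (286 ± √(286^2 - 4·5073))/2 = (286 ± √61504)/2 = (286 ± 248)/2, giving x^2 = 267 or x^2 = 19. So f(x) = (x^2 - 267)(x^2 - 19) and the roots of f are ±√267, ±√19. Hence the splitting field is K = Q(√267, √19). Since 267 and 19 are distinct squarefree integers > 1, their product 5073 is not a perfect square, so √19 ∉ Q(√267). By the tower law [K:Q] = [Q(√267,√19):Q(√267)] · [Q(√267):Q] = 2 · 2 = 4.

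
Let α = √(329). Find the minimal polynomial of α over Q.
m_α(x) = x^2 - 329

α satisfies α^2 - 329 = 0, so x^2 - 329 annihilates α. Since d = 329 is squarefree and ≠ 1, it is not a perfect square in Q, so x^2 - 329 has no rational root and is therefore irreducible over Q (a degree-2 polynomial over a field is irreducible iff it has no root). Hence m_α(x) = x^2 - 329.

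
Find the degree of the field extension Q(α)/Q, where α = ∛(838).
[Q(α):Q] = 3

The minimal polynomial of α is x^3 - 838, irreducible over Q since 838 is not a perfect cube (so x^3 - 838 has no rational root). Hence [Q(α):Q] = deg(m_α) = 3.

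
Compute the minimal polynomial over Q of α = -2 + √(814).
m_α(x) = x^2 + 4x - 810

From α + 2 = √(814), squaring gives (α + 2)^2 = 814, i.e. α^2 + 4α + 4 = 814, so α^2 + 4α - 810 = 0. The discriminant of x^2 + 4x - 810 is (4)^2 - 4·(-810) = 16 + 3240 = 3256, and 4·(814) is not a perfect square in Q since 814 is squarefree and ≠ 1. Hence x^2 + 4x - 810 is irreducible over Q and is the minimal polynomial of α.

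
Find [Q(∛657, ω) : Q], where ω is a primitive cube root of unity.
[Q(∛657, ω) : Q] = 6

[Q(∛657):Q] = 3 (min poly x^3 - 657, irreducible since 657 is not a perfect cube). [Q(ω):Q] = 2 (min poly x^2 + x + 1). Since Q(∛657) ⊂ R and ω ∉ R, we have ω ∉ Q(∛657), so x^2 + x + 1 remains irreducible over Q(∛657) and [Q(∛657, ω) : Q(∛657)] = 2. By the tower law, [Q(∛657, ω) : Q] = 3 · 2 = 6. (In fact Q(∛657, ω) is the splitting field of x^3 - 657 over Q.)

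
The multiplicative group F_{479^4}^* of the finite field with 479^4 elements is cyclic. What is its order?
|F_{479^4}^*| = 52643172480

F_{479^4} has 479^4 = 52643172481 elements; its multiplicative group consists of all nonzero elements, so |F_{479^4}^*| = 52643172481 - 1 = 52643172480. (It is cyclic since any finite subgroup of the multiplicative group of a field is cyclic.)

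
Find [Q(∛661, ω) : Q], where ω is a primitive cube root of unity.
[Q(∛661, ω) : Q] = 6

[Q(∛661):Q] = 3 (min poly x^3 - 661, irreducible since 661 is not a perfect cube). [Q(ω):Q] = 2 (min poly x^2 + x + 1). Since Q(∛661) ⊂ R and ω ∉ R, we have ω ∉ Q(∛661), so x^2 + x + 1 remains irreducible over Q(∛661) and [Q(∛661, ω) : Q(∛661)] = 2. By the tower law, [Q(∛661, ω) : Q] = 3 · 2 = 6. (In fact Q(∛661, ω) is the splitting field of x^3 - 661 over Q.)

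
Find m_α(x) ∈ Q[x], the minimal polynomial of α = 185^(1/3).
m_α(x) = x^3 - 185

α satisfies α^3 = 185, so x^3 - 185 annihilates α. By the rational root test, a rational root p/q (in lowest terms) of x^3 - 185 would satisfy p^3 = 185 q^3, forcing q = 1 and p^3 = 185; but 185 is not a perfect cube, contradiction. A monic cubic over Q with no rational root is irreducible (any nontrivial factorization would include a linear factor). Hence x^3 - 185 is the minimal polynomial of α, and in particular [Q(α):Q] = 3.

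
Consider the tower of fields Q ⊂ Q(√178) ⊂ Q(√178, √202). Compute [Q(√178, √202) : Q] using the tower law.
[Q(√178, √202) : Q] = 4

[Q(√178):Q] = 2 (min poly x^2 - 178, irreducible since 178 is squarefree > 1). For the top step, suppose √202 ∈ Q(√178), say √202 = c + d√178 with c, d ∈ Q. Squaring: 202 = c^2 + 178d^2 + 2cd√178. Since √178 ∉ Q this forces 2cd = 0. If d = 0 then √202 = c ∈ Q, contradicting 202 squarefree > 1. If c = 0 then 202 = 178d^2, so 178·202 = (178d)^2 is a perfect square in Q — but 178·202 = 35956 is not a perfect square (since 178 and 202 are distinct squarefree integers). Contradiction. Hence √202 ∉ Q(√178), so x^2 - 202 stays irreducible over Q(√178) and [Q(√178, √202) : Q(√178)] = 2. By the tower law, [Q(√178, √202) : Q] = 2 · 2 = 4.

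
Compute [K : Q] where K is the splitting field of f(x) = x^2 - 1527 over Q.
[K : Q] = 2

f(x) = x^2 - 1527 factors as (x - √1527)(x + √1527). The splitting field is K = Q(√1527). Since 1527 is squarefree and > 1, it is not a perfect square, so x^2 - 1527 is irreducible over Q and [Q(√1527) : Q] = 2. Hence [K : Q] = 2.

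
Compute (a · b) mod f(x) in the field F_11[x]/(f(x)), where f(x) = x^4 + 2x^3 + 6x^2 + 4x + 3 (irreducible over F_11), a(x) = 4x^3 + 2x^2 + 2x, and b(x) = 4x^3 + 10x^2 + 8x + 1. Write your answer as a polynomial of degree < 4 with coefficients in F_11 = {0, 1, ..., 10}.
a · b ≡ 5x^3 + 6x^2 + 6x + 6 (mod f(x))

Multiply in F_11[x]: a(x)·b(x) = (4x^3 + 2x^2 + 2x)·(4x^3 + 10x^2 + 8x + 1) = 5x^6 + 4x^5 + 5x^4 + 7x^3 + 7x^2 + 2x. This has degree ≥ 4, so divide by f(x) over F_11: 5x^6 + 4x^5 + 5x^4 + 7x^3 + 7x^2 + 2x = (5x^2 + 5x + 9)·(x^4 + 2x^3 + 6x^2 + 4x + 3) + (5x^3 + 6x^2 + 6x + 6). Hence a·b ≡ 5x^3 + 6x^2 + 6x + 6 (mod f). (F_11[x]/(f) is a field with 11^4 = 14641 elements since f is irreducible of degree 4.)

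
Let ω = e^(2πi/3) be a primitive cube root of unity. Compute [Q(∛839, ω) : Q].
[Q(∛839, ω) : Q] = 6

[Q(∛839):Q] = 3 (min poly x^3 - 839, irreducible since 839 is not a perfect cube). [Q(ω):Q] = 2 (min poly x^2 + x + 1). Since Q(∛839) ⊂ R and ω ∉ R, we have ω ∉ Q(∛839), so x^2 + x + 1 remains irreducible over Q(∛839) and [Q(∛839, ω) : Q(∛839)] = 2. By the tower law, [Q(∛839, ω) : Q] = 3 · 2 = 6. (In fact Q(∛839, ω) is the splitting field of x^3 - 839 over Q.)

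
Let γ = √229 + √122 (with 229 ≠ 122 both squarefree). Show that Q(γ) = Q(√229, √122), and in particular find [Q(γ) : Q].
[Q(γ) : Q] = 4 (equivalently, Q(γ) = Q(√229, √122))

Obviously Q(γ) ⊆ Q(√229, √122), and [Q(√229, √122):Q] = 4 (since 229, 122 are distinct squarefree integers > 1 with 27938 not a perfect square). To show equality we compute the minimal polynomial of γ. From γ = √229 + √122: γ^2 = 229 + 2√(27938) + 122 = 351 + 2√(27938), so γ^2 - 351 = 2√(27938); squaring, (γ^2 - 351)^2 = 4·27938, i.e. γ^4 - 702γ^2 + 123201 - 111752 = 0, i.e. γ^4 - 702γ^2 + 11449 = 0. So γ is a root of x^4 - 702x^2 + 11449. This polynomial is irreducible over Q: it has no rational root (each ±√229 ± √122 is irrational), and any factorization into two quadratics over Q would force √(27938) ∈ Q (pairing opposite roots) or √229, √122 ∈ Q (other pairings), all impossible. Hence [Q(γ):Q] = 4 = [Q(√229, √122):Q], so Q(γ) = Q(√229, √122).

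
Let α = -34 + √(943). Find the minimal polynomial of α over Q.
m_α(x) = x^2 + 68x + 213

From α + 34 = √(943), squaring gives (α + 34)^2 = 943, i.e. α^2 + 68α + 1156 = 943, so α^2 + 68α + 213 = 0. The discriminant of x^2 + 68x + 213 is (68)^2 - 4·(213) = 4624 - 852 = 3772, and 4·(943) is not a perfect square in Q since 943 is squarefree and ≠ 1. Hence x^2 + 68x + 213 is irreducible over Q and is the minimal polynomial of α.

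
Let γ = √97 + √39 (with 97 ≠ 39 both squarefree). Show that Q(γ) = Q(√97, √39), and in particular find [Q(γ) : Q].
[Q(γ) : Q] = 4 (equivalently, Q(γ) = Q(√97, √39))

Obviously Q(γ) ⊆ Q(√97, √39), and [Q(√97, √39):Q] = 4 (since 97, 39 are distinct squarefree integers > 1 with 3783 not a perfect square). To show equality we compute the minimal polynomial of γ. From γ = √97 + √39: γ^2 = 97 + 2√(3783) + 39 = 136 + 2√(3783), so γ^2 - 136 = 2√(3783); squaring, (γ^2 - 136)^2 = 4·3783, i.e. γ^4 - 272γ^2 + 18496 - 15132 = 0, i.e. γ^4 - 272γ^2 + 3364 = 0. So γ is a root of x^4 - 272x^2 + 3364. This polynomial is irreducible over Q: it has no rational root (each ±√97 ± √39 is irrational), and any factorization into two quadratics over Q would force √(3783) ∈ Q (pairing opposite roots) or √97, √39 ∈ Q (other pairings), all impossible. Hence [Q(γ):Q] = 4 = [Q(√97, √39):Q], so Q(γ) = Q(√97, √39).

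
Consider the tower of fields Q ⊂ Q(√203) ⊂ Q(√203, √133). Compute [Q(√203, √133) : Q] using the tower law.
[Q(√203, √133) : Q] = 4

[Q(√203):Q] = 2 (min poly x^2 - 203, irreducible since 203 is squarefree > 1). For the top step, suppose √133 ∈ Q(√203), say √133 = c + d√203 with c, d ∈ Q. Squaring: 133 = c^2 + 203d^2 + 2cd√203. Since √203 ∉ Q this forces 2cd = 0. If d = 0 then √133 = c ∈ Q, contradicting 133 squarefree > 1. If c = 0 then 133 = 203d^2, so 203·133 = (203d)^2 is a perfect square in Q — but 203·133 = 26999 is not a perfect square (since 203 and 133 are distinct squarefree integers). Contradiction. Hence √133 ∉ Q(√203), so x^2 - 133 stays irreducible over Q(√203) and [Q(√203, √133) : Q(√203)] = 2. By the tower law, [Q(√203, √133) : Q] = 2 · 2 = 4.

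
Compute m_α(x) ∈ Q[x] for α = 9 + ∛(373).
m_α(x) = x^3 - 27x^2 + 243x - 1102

Set β = α - 9 = ∛(373), so β^3 = 373. Then (α - 9)^3 - 373 = 0, i.e. α is a root of g(x) = (x - 9)^3 - 373 = x^3 - 27x^2 + 243x - 1102. Since g(x) = h(x - 9) where h(x) = x^3 - 373, and h is irreducible over Q (because 373 is not a perfect cube, so h has no rational root, and a monic cubic with no rational root is irreducible), g is also irreducible (irreducibility is preserved under the substitution x → x - 9). Hence m_α(x) = x^3 - 27x^2 + 243x - 1102.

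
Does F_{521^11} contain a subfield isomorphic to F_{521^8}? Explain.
No: F_{521^8} is not a subfield of F_{521^11}

F_{p^m} embeds in F_{p^n} iff m | n. Here 8 ∤ 11 (since 11 = 1·8 + 3 with remainder 3 ≠ 0), so F_{521^8} is not a subfield of F_{521^11}. Equivalently: if it were, the tower law would give 8 = [F_{521^8}:F_521] dividing [F_{521^11}:F_521] = 11, contradiction.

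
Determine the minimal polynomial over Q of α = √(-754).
m_α(x) = x^2 + 754

α satisfies α^2 + 754 = 0, so x^2 + 754 annihilates α. Since d = -754 is squarefree and ≠ 1, it is not a perfect square in Q, so x^2 + 754 has no rational root and is therefore irreducible over Q (a degree-2 polynomial over a field is irreducible iff it has no root). Hence m_α(x) = x^2 + 754.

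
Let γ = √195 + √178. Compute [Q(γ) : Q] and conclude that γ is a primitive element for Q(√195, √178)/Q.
[Q(γ) : Q] = 4 (equivalently, Q(γ) = Q(√195, √178))

Obviously Q(γ) ⊆ Q(√195, √178), and [Q(√195, √178):Q] = 4 (since 195, 178 are distinct squarefree integers > 1 with 34710 not a perfect square). To show equality we compute the minimal polynomial of γ. From γ = √195 + √178: γ^2 = 195 + 2√(34710) + 178 = 373 + 2√(34710), so γ^2 - 373 = 2√(34710); squaring, (γ^2 - 373)^2 = 4·34710, i.e. γ^4 - 746γ^2 + 139129 - 138840 = 0, i.e. γ^4 - 746γ^2 + 289 = 0. So γ is a root of x^4 - 746x^2 + 289. This polynomial is irreducible over Q: it has no rational root (each ±√195 ± √178 is irrational), and any factorization into two quadratics over Q would force √(34710) ∈ Q (pairing opposite roots) or √195, √178 ∈ Q (other pairings), all impossible. Hence [Q(γ):Q] = 4 = [Q(√195, √178):Q], so Q(γ) = Q(√195, √178).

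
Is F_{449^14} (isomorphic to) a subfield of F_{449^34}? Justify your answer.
No: F_{449^14} is not a subfield of F_{449^34}

F_{p^m} embeds in F_{p^n} iff m | n. Here 14 ∤ 34 (since 34 = 2·14 + 6 with remainder 6 ≠ 0), so F_{449^14} is not a subfield of F_{449^34}. Equivalently: if it were, the tower law would give 14 = [F_{449^14}:F_449] dividing [F_{449^34}:F_449] = 34, contradiction.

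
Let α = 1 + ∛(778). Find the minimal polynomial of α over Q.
m_α(x) = x^3 - 3x^2 + 3x - 779

Set β = α - 1 = ∛(778), so β^3 = 778. Then (α - 1)^3 - 778 = 0, i.e. α is a root of g(x) = (x - 1)^3 - 778 = x^3 - 3x^2 + 3x - 779. Since g(x) = h(x - 1) where h(x) = x^3 - 778, and h is irreducible over Q (because 778 is not a perfect cube, so h has no rational root, and a monic cubic with no rational root is irreducible), g is also irreducible (irreducibility is preserved under the substitution x → x - 1). Hence m_α(x) = x^3 - 3x^2 + 3x - 779.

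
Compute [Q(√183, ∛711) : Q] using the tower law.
[Q(√183, ∛711) : Q] = 6

Let L = Q(√183, ∛711). Since Q(√183) ⊂ L and [Q(√183):Q] = 2, the tower law gives 2 | [L:Q]. Likewise Q(∛711) ⊂ L with [Q(∛711):Q] = 3 (because 711 is not a perfect cube), so 3 | [L:Q]. As gcd(2,3) = 1, [L:Q] is divisible by 6. Conversely L is generated over Q by √183 and ∛711, so [L:Q] ≤ 2·3 = 6. Therefore [Q(√183, ∛711) : Q] = 6.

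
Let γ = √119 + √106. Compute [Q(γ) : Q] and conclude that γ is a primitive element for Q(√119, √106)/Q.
[Q(γ) : Q] = 4 (equivalently, Q(γ) = Q(√119, √106))

Obviously Q(γ) ⊆ Q(√119, √106), and [Q(√119, √106):Q] = 4 (since 119, 106 are distinct squarefree integers > 1 with 12614 not a perfect square). To show equality we compute the minimal polynomial of γ. From γ = √119 + √106: γ^2 = 119 + 2√(12614) + 106 = 225 + 2√(12614), so γ^2 - 225 = 2√(12614); squaring, (γ^2 - 225)^2 = 4·12614, i.e. γ^4 - 450γ^2 + 50625 - 50456 = 0, i.e. γ^4 - 450γ^2 + 169 = 0. So γ is a root of x^4 - 450x^2 + 169. This polynomial is irreducible over Q: it has no rational root (each ±√119 ± √106 is irrational), and any factorization into two quadratics over Q would force √(12614) ∈ Q (pairing opposite roots) or √119, √106 ∈ Q (other pairings), all impossible. Hence [Q(γ):Q] = 4 = [Q(√119, √106):Q], so Q(γ) = Q(√119, √106).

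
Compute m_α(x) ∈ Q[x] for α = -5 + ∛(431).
m_α(x) = x^3 + 15x^2 + 75x - 306

Set β = α + 5 = ∛(431), so β^3 = 431. Then (α + 5)^3 - 431 = 0, i.e. α is a root of g(x) = (x + 5)^3 - 431 = x^3 + 15x^2 + 75x - 306. Since g(x) = h(x + 5) where h(x) = x^3 - 431, and h is irreducible over Q (because 431 is not a perfect cube, so h has no rational root, and a monic cubic with no rational root is irreducible), g is also irreducible (irreducibility is preserved under the substitution x → x + 5). Hence m_α(x) = x^3 + 15x^2 + 75x - 306.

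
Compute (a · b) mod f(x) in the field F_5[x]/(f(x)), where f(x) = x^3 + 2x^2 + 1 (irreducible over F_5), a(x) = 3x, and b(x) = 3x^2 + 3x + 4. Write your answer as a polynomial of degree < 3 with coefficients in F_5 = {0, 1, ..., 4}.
a · b ≡ x^2 + 2x + 1 (mod f(x))

Multiply in F_5[x]: a(x)·b(x) = (3x)·(3x^2 + 3x + 4) = 4x^3 + 4x^2 + 2x. This has degree ≥ 3, so divide by f(x) over F_5: 4x^3 + 4x^2 + 2x = (4)·(x^3 + 2x^2 + 1) + (x^2 + 2x + 1). Hence a·b ≡ x^2 + 2x + 1 (mod f). (F_5[x]/(f) is a field with 5^3 = 125 elements since f is irreducible of degree 3.)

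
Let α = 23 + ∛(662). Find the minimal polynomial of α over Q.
m_α(x) = x^3 - 69x^2 + 1587x - 12829

Set β = α - 23 = ∛(662), so β^3 = 662. Then (α - 23)^3 - 662 = 0, i.e. α is a root of g(x) = (x - 23)^3 - 662 = x^3 - 69x^2 + 1587x - 12829. Since g(x) = h(x - 23) where h(x) = x^3 - 662, and h is irreducible over Q (because 662 is not a perfect cube, so h has no rational root, and a monic cubic with no rational root is irreducible), g is also irreducible (irreducibility is preserved under the substitution x → x - 23). Hence m_α(x) = x^3 - 69x^2 + 1587x - 12829.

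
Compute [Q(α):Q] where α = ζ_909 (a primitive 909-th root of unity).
[Q(α):Q] = 600

The minimal polynomial of ζ_909 over Q is the 909-th cyclotomic polynomial Φ_909(x), which is irreducible over Q and has degree φ(909) = 600. Hence [Q(α):Q] = φ(909) = 600.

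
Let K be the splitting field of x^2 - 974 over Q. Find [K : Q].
[K : Q] = 2

f(x) = x^2 - 974 factors as (x - √974)(x + √974). The splitting field is K = Q(√974). Since 974 is squarefree and > 1, it is not a perfect square, so x^2 - 974 is irreducible over Q and [Q(√974) : Q] = 2. Hence [K : Q] = 2.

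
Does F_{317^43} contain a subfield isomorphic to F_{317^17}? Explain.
No: F_{317^17} is not a subfield of F_{317^43}

F_{p^m} embeds in F_{p^n} iff m | n. Here 17 ∤ 43 (since 43 = 2·17 + 9 with remainder 9 ≠ 0), so F_{317^17} is not a subfield of F_{317^43}. Equivalently: if it were, the tower law would give 17 = [F_{317^17}:F_317] dividing [F_{317^43}:F_317] = 43, contradiction.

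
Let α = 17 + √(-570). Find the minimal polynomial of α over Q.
m_α(x) = x^2 - 34x + 859

From α - 17 = √(-570), squaring gives (α - 17)^2 = -570, i.e. α^2 - 34α + 289 = -570, so α^2 - 34α + 859 = 0. The discriminant of x^2 - 34x + 859 is (-34)^2 - 4·(859) = 1156 - 3436 = -2280, and 4·(-570) is not a perfect square in Q since -570 is squarefree and ≠ 1. Hence x^2 - 34x + 859 is irreducible over Q and is the minimal polynomial of α.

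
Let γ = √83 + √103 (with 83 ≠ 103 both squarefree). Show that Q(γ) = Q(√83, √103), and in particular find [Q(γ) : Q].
[Q(γ) : Q] = 4 (equivalently, Q(γ) = Q(√83, √103))

Obviously Q(γ) ⊆ Q(√83, √103), and [Q(√83, √103):Q] = 4 (since 83, 103 are distinct squarefree integers > 1 with 8549 not a perfect square). To show equality we compute the minimal polynomial of γ. From γ = √83 + √103: γ^2 = 83 + 2√(8549) + 103 = 186 + 2√(8549), so γ^2 - 186 = 2√(8549); squaring, (γ^2 - 186)^2 = 4·8549, i.e. γ^4 - 372γ^2 + 34596 - 34196 = 0, i.e. γ^4 - 372γ^2 + 400 = 0. So γ is a root of x^4 - 372x^2 + 400. This polynomial is irreducible over Q: it has no rational root (each ±√83 ± √103 is irrational), and any factorization into two quadratics over Q would force √(8549) ∈ Q (pairing opposite roots) or √83, √103 ∈ Q (other pairings), all impossible. Hence [Q(γ):Q] = 4 = [Q(√83, √103):Q], so Q(γ) = Q(√83, √103).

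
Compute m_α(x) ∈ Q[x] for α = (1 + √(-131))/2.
m_α(x) = x^2 - x + 33

From 2α - 1 = √(-131), squaring gives (2α - 1)^2 = -131, i.e. 4α^2 - 4α + 1 = -131, so α^2 - α + (1 + 131)/4 = 0. Since -131 ≡ 1 (mod 4), (1 + 131)/4 = 33 ∈ Z. The polynomial x^2 - x + 33 has discriminant 1 - 4·(33) = -131, which is not a perfect square in Q (d = -131 is squarefree and ≠ 1), so x^2 - x + 33 is irreducible over Q. It is the minimal polynomial of α.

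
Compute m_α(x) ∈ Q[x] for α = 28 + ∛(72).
m_α(x) = x^3 - 84x^2 + 2352x - 22024

Set β = α - 28 = ∛(72), so β^3 = 72. Then (α - 28)^3 - 72 = 0, i.e. α is a root of g(x) = (x - 28)^3 - 72 = x^3 - 84x^2 + 2352x - 22024. Since g(x) = h(x - 28) where h(x) = x^3 - 72, and h is irreducible over Q (because 72 is not a perfect cube, so h has no rational root, and a monic cubic with no rational root is irreducible), g is also irreducible (irreducibility is preserved under the substitution x → x - 28). Hence m_α(x) = x^3 - 84x^2 + 2352x - 22024.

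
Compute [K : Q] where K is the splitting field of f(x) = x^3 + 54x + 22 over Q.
[K : Q] = 6

By the rational root test, any rational root of the monic integer polynomial f(x) = x^3 + 54x + 22 must be an integer dividing the constant term 22, i.e. one of ±{1, 2, 11, 22}. Evaluating: f(1) = 77, f(-1) = -33, f(2) = 138, f(-2) = -94, f(11) = 1947, f(-11) = -1903, f(22) = 11858, f(-22) = -11814; none is 0, so f has no rational root and is therefore irreducible over Q (a cubic with no linear factor over a field is irreducible). For an irreducible cubic, the Galois group is A_3 or S_3 according as the discriminant disc(f) = -4a^3 - 27b^2 = -4·(54)^3 - 27·(22)^2 = -642924 is or is not a square in Q. Here disc(f) = -642924 is not a perfect square in Q, so the Galois group of f over Q is not contained in A_3 and must be all of S_3. The splitting field has degree |S_3| = 6 over Q, so [K : Q] = 6.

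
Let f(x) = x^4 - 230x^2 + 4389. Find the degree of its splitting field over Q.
[K : Q] = 4

Solving the quadratic in x^2: x^2 = (230 ± √(230^2 - 4·4389))/2 = (230 ± √35344)/2 = (230 ± 188)/2, giving x^2 = 209 or x^2 = 21. So f(x) = (x^2 - 209)(x^2 - 21) and the roots of f are ±√209, ±√21. Hence the splitting field is K = Q(√209, √21). Since 209 and 21 are distinct squarefree integers > 1, their product 4389 is not a perfect square, so √21 ∉ Q(√209). By the tower law [K:Q] = [Q(√209,√21):Q(√209)] · [Q(√209):Q] = 2 · 2 = 4.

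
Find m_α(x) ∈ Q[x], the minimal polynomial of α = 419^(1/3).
m_α(x) = x^3 - 419

α satisfies α^3 = 419, so x^3 - 419 annihilates α. By the rational root test, a rational root p/q (in lowest terms) of x^3 - 419 would satisfy p^3 = 419 q^3, forcing q = 1 and p^3 = 419; but 419 is not a perfect cube, contradiction. A monic cubic over Q with no rational root is irreducible (any nontrivial factorization would include a linear factor). Hence x^3 - 419 is the minimal polynomial of α, and in particular [Q(α):Q] = 3.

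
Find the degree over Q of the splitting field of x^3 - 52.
[K : Q] = 6

The roots of x^3 - 52 are ∛52, ω∛52, ω^2∛52 where ω = e^(2πi/3) is a primitive cube root of unity, so K = Q(∛52, ω). Now [Q(∛52):Q] = 3 (since 52 is not a perfect cube, x^3 - 52 is irreducible) and [Q(ω):Q] = 2. Both 2 and 3 divide [K:Q], and [K:Q] ≤ 3·2 = 6, so [K:Q] = 6. (Equivalently: Q(∛52) ⊂ R but ω ∉ R, so [K : Q(∛52)] = 2.)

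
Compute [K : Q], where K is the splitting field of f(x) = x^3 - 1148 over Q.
[K : Q] = 6

The roots of x^3 - 1148 are ∛1148, ω∛1148, ω^2∛1148 where ω = e^(2πi/3) is a primitive cube root of unity, so K = Q(∛1148, ω). Now [Q(∛1148):Q] = 3 (since 1148 is not a perfect cube, x^3 - 1148 is irreducible) and [Q(ω):Q] = 2. Both 2 and 3 divide [K:Q], and [K:Q] ≤ 3·2 = 6, so [K:Q] = 6. (Equivalently: Q(∛1148) ⊂ R but ω ∉ R, so [K : Q(∛1148)] = 2.)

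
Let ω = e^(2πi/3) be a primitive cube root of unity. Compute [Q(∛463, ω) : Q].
[Q(∛463, ω) : Q] = 6

[Q(∛463):Q] = 3 (min poly x^3 - 463, irreducible since 463 is not a perfect cube). [Q(ω):Q] = 2 (min poly x^2 + x + 1). Since Q(∛463) ⊂ R and ω ∉ R, we have ω ∉ Q(∛463), so x^2 + x + 1 remains irreducible over Q(∛463) and [Q(∛463, ω) : Q(∛463)] = 2. By the tower law, [Q(∛463, ω) : Q] = 3 · 2 = 6. (In fact Q(∛463, ω) is the splitting field of x^3 - 463 over Q.)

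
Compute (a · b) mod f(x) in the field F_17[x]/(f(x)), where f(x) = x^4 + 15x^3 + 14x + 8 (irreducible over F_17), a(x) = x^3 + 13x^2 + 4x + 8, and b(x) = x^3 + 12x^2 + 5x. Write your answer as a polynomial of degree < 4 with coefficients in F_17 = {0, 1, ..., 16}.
a · b ≡ x^3 + 2x^2 + 5x + 16 (mod f(x))

Multiply in F_17[x]: a(x)·b(x) = (x^3 + 13x^2 + 4x + 8)·(x^3 + 12x^2 + 5x) = x^6 + 8x^5 + 12x^4 + 2x^3 + 14x^2 + 6x. This has degree ≥ 4, so divide by f(x) over F_17: x^6 + 8x^5 + 12x^4 + 2x^3 + 14x^2 + 6x = (x^2 + 10x + 15)·(x^4 + 15x^3 + 14x + 8) + (x^3 + 2x^2 + 5x + 16). Hence a·b ≡ x^3 + 2x^2 + 5x + 16 (mod f). (F_17[x]/(f) is a field with 17^4 = 83521 elements since f is irreducible of degree 4.)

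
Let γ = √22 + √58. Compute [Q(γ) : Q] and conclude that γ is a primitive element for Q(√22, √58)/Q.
[Q(γ) : Q] = 4 (equivalently, Q(γ) = Q(√22, √58))

Obviously Q(γ) ⊆ Q(√22, √58), and [Q(√22, √58):Q] = 4 (since 22, 58 are distinct squarefree integers > 1 with 1276 not a perfect square). To show equality we compute the minimal polynomial of γ. From γ = √22 + √58: γ^2 = 22 + 2√(1276) + 58 = 80 + 2√(1276), so γ^2 - 80 = 2√(1276); squaring, (γ^2 - 80)^2 = 4·1276, i.e. γ^4 - 160γ^2 + 6400 - 5104 = 0, i.e. γ^4 - 160γ^2 + 1296 = 0. So γ is a root of x^4 - 160x^2 + 1296. This polynomial is irreducible over Q: it has no rational root (each ±√22 ± √58 is irrational), and any factorization into two quadratics over Q would force √(1276) ∈ Q (pairing opposite roots) or √22, √58 ∈ Q (other pairings), all impossible. Hence [Q(γ):Q] = 4 = [Q(√22, √58):Q], so Q(γ) = Q(√22, √58).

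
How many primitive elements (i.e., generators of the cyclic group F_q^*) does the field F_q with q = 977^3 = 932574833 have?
There are φ(932574832) = 393120000 primitive elements

F_q^* is cyclic of order q - 1 = 932574832. A cyclic group of order m has exactly φ(m) generators. Here m = 932574832 = 2^4 · 7 · 61 · 136501, so the number of primitive elements is φ(932574832) = 393120000.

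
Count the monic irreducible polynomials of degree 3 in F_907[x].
There are 248713912 monic irreducible polynomials of degree 3 over F_907

Each element of F_{907^3} that lies in no proper subfield is a root of exactly one monic irreducible of degree 3 over F_907, and each such polynomial has 3 distinct roots in F_{907^3}. By Möbius inversion the count is N_907(3) = (1/3) Σ_{d|3} μ(3/d) · 907^d = (1/3)(μ(3)·907^1 + μ(1)·907^3) = 746141736/3 = 248713912.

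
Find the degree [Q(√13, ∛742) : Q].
[Q(√13, ∛742) : Q] = 6

Let L = Q(√13, ∛742). Since Q(√13) ⊂ L and [Q(√13):Q] = 2, the tower law gives 2 | [L:Q]. Likewise Q(∛742) ⊂ L with [Q(∛742):Q] = 3 (because 742 is not a perfect cube), so 3 | [L:Q]. As gcd(2,3) = 1, [L:Q] is divisible by 6. Conversely L is generated over Q by √13 and ∛742, so [L:Q] ≤ 2·3 = 6. Therefore [Q(√13, ∛742) : Q] = 6.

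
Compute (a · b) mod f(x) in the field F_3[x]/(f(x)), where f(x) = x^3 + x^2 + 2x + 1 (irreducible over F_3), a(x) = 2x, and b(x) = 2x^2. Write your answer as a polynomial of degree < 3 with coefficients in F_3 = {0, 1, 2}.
a · b ≡ 2x^2 + x + 2 (mod f(x))

Multiply in F_3[x]: a(x)·b(x) = (2x)·(2x^2) = x^3. This has degree ≥ 3, so divide by f(x) over F_3: x^3 = (1)·(x^3 + x^2 + 2x + 1) + (2x^2 + x + 2). Hence a·b ≡ 2x^2 + x + 2 (mod f). (F_3[x]/(f) is a field with 3^3 = 27 elements since f is irreducible of degree 3.)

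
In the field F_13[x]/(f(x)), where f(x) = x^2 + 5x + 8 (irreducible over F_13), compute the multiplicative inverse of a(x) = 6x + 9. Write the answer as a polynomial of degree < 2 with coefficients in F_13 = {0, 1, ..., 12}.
a(x)^(-1) ≡ 9x + 12 (mod f(x))

Since f is irreducible over F_13, F_13[x]/(f) is a field and a(x) ≠ 0 has an inverse. Apply the extended Euclidean algorithm to f(x) and a(x) in F_13[x]: f(x) = (11x + 6)·a(x) + (6). The last nonzero remainder is the constant 6 = gcd(f, a) in F_13. Back-substituting through the division chain expresses 6 = s(x)·a(x) + t(x)·f(x) with s(x) ≡ 2x + 7 (mod f), so (2x + 7)·a(x) ≡ 6 (mod f). Multiplying by 6^(-1) ≡ 11 in F_13 gives a(x)^(-1) ≡ 11·(2x + 7) ≡ 9x + 12 (mod f). Check: (6x + 9)·(9x + 12) = 2x^2 + 10x + 4 ≡ 1 (mod x^2 + 5x + 8).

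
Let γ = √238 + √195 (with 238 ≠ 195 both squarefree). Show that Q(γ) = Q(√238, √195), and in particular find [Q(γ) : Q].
[Q(γ) : Q] = 4 (equivalently, Q(γ) = Q(√238, √195))

Obviously Q(γ) ⊆ Q(√238, √195), and [Q(√238, √195):Q] = 4 (since 238, 195 are distinct squarefree integers > 1 with 46410 not a perfect square). To show equality we compute the minimal polynomial of γ. From γ = √238 + √195: γ^2 = 238 + 2√(46410) + 195 = 433 + 2√(46410), so γ^2 - 433 = 2√(46410); squaring, (γ^2 - 433)^2 = 4·46410, i.e. γ^4 - 866γ^2 + 187489 - 185640 = 0, i.e. γ^4 - 866γ^2 + 1849 = 0. So γ is a root of x^4 - 866x^2 + 1849. This polynomial is irreducible over Q: it has no rational root (each ±√238 ± √195 is irrational), and any factorization into two quadratics over Q would force √(46410) ∈ Q (pairing opposite roots) or √238, √195 ∈ Q (other pairings), all impossible. Hence [Q(γ):Q] = 4 = [Q(√238, √195):Q], so Q(γ) = Q(√238, √195).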